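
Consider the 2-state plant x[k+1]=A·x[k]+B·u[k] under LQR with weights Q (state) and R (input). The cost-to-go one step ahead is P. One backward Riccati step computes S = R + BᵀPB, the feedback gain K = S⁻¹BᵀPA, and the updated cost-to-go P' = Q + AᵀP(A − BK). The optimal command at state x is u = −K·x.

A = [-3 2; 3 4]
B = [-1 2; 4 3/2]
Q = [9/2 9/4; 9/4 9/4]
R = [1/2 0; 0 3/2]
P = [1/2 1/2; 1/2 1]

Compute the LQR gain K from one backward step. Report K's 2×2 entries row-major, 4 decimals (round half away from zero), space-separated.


0.7428 0.8181 -0.4432 0.7715

BᵀP = [1.5000 3.5000; 1.7500 2.5000]
S = R + BᵀPB = [1/2 0; 0 3/2] + [12.5000 8.2500; 8.2500 7.2500] = [13.0000 8.2500; 8.2500 8.7500]
BᵀPA = [6.0000 17.0000; 2.2500 13.5000]
K = S⁻¹·BᵀPA = [0.7428 0.8181; -0.4432 0.7715]
A−BK = [-1.3707 1.2750; 0.6936 -0.4295]
AᵀP(A−BK) = [1.0404 -0.6443; -0.6443 1.6772]
P' = Q + AᵀP(A−BK) = [5.5404 1.6057; 1.6057 3.9272]
tr(P') = 9.4675


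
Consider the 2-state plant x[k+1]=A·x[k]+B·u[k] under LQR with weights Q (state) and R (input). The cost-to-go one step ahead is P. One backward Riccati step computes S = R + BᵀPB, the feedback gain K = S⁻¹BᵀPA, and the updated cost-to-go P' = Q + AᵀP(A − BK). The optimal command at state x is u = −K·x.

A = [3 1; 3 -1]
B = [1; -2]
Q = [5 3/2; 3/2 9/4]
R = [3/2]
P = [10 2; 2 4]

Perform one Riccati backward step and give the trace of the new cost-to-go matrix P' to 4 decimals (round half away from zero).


171.8654

BᵀP = [6.0000 -6.0000]
S = R + BᵀPB = [3/2] + [18.0000] = [19.5000]
BᵀPA = [0.0000 12.0000]
K = S⁻¹·BᵀPA = [0.0000 0.6154]
A−BK = [3.0000 0.3846; 3.0000 0.2308]
AᵀP(A−BK) = [162.0000 18.0000; 18.0000 2.6154]
P' = Q + AᵀP(A−BK) = [167.0000 19.5000; 19.5000 4.8654]
tr(P') = 171.8654


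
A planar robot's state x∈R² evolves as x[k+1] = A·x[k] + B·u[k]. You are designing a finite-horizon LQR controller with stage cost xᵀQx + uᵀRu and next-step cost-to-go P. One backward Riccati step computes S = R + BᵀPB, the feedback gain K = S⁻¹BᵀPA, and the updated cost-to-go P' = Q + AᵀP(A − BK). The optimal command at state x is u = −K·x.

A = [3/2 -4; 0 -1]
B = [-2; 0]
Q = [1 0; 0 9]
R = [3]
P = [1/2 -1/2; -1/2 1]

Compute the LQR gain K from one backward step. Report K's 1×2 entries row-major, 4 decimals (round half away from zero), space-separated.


BᵀP = [-1.0000 1.0000]
S = R + BᵀPB = [3] + [2.0000] = [5.0000]
BᵀPA = [-1.5000 3.0000]
K = S⁻¹·BᵀPA = [-0.3000 0.6000]
A−BK = [0.9000 -2.8000; 0.0000 -1.0000]
AᵀP(A−BK) = [0.6750 -1.3500; -1.3500 3.2000]
P' = Q + AᵀP(A−BK) = [1.6750 -1.3500; -1.3500 12.2000]
tr(P') = 13.8750

-0.3000 0.6000


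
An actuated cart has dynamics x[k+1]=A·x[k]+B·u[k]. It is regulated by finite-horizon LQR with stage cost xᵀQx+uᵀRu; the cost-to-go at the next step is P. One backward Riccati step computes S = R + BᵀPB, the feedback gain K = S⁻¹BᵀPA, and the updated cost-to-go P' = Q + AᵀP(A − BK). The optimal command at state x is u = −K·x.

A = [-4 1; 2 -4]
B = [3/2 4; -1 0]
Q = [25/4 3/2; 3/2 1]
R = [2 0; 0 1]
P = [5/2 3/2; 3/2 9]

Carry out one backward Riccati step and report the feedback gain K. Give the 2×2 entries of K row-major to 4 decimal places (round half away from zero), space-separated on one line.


BᵀP = [2.2500 -6.7500; 10.0000 6.0000]
S = R + BᵀPB = [2 0; 0 1] + [10.1250 9.0000; 9.0000 40.0000] = [12.1250 9.0000; 9.0000 41.0000]
BᵀPA = [-22.5000 29.2500; -28.0000 -14.0000]
K = S⁻¹·BᵀPA = [-1.6113 3.1847; -0.3292 -1.0406]
A−BK = [-0.2661 0.3851; 0.3887 -0.8153]
AᵀP(A−BK) = [6.5275 -12.4788; -12.4788 26.7786]
P' = Q + AᵀP(A−BK) = [12.7775 -10.9788; -10.9788 27.7786]
tr(P') = 40.5561

-1.6113 3.1847 -0.3292 -1.0406


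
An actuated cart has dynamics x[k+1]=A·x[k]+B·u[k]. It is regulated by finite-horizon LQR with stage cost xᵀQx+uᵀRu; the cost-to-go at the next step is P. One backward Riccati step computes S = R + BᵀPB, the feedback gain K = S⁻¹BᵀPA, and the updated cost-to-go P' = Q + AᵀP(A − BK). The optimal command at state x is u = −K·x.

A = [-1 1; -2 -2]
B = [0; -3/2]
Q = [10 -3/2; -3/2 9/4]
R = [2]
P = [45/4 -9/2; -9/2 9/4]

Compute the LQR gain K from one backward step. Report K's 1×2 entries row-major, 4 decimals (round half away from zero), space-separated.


0.0000 1.9115

BᵀP = [6.7500 -3.3750]
S = R + BᵀPB = [2] + [5.0625] = [7.0625]
BᵀPA = [0.0000 13.5000]
K = S⁻¹·BᵀPA = [0.0000 1.9115]
A−BK = [-1.0000 1.0000; -2.0000 0.8673]
AᵀP(A−BK) = [2.2500 -2.2500; -2.2500 12.4447]
P' = Q + AᵀP(A−BK) = [12.2500 -3.7500; -3.7500 14.6947]
tr(P') = 26.9447


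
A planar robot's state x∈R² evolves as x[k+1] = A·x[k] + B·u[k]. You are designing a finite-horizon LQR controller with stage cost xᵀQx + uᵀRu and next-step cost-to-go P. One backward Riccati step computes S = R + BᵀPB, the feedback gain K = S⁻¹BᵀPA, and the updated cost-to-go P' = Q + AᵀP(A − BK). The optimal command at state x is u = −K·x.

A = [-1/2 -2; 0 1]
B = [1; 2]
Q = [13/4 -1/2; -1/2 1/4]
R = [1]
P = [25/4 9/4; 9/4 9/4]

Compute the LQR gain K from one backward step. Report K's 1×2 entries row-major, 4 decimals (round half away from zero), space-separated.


-0.2129 -0.5842

BᵀP = [10.7500 6.7500]
S = R + BᵀPB = [1] + [24.2500] = [25.2500]
BᵀPA = [-5.3750 -14.7500]
K = S⁻¹·BᵀPA = [-0.2129 -0.5842]
A−BK = [-0.2871 -1.4158; 0.4257 2.1683]
AᵀP(A−BK) = [0.4183 1.9851; 1.9851 9.6337]
P' = Q + AᵀP(A−BK) = [3.6683 1.4851; 1.4851 9.8837]
tr(P') = 13.5520


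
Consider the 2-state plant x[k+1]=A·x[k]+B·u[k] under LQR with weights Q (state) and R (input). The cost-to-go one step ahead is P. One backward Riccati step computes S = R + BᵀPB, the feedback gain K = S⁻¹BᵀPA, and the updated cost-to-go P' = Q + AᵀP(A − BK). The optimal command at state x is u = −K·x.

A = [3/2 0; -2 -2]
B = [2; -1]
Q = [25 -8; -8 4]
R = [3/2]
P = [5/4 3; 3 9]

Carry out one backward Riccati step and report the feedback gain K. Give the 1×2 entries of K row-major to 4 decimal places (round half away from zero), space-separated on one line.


BᵀP = [-0.5000 -3.0000]
S = R + BᵀPB = [3/2] + [2.0000] = [3.5000]
BᵀPA = [5.2500 6.0000]
K = S⁻¹·BᵀPA = [1.5000 1.7143]
A−BK = [-1.5000 -3.4286; -0.5000 -0.2857]
AᵀP(A−BK) = [12.9375 18.0000; 18.0000 25.7143]
P' = Q + AᵀP(A−BK) = [37.9375 10.0000; 10.0000 29.7143]
tr(P') = 67.6518

1.5000 1.7143


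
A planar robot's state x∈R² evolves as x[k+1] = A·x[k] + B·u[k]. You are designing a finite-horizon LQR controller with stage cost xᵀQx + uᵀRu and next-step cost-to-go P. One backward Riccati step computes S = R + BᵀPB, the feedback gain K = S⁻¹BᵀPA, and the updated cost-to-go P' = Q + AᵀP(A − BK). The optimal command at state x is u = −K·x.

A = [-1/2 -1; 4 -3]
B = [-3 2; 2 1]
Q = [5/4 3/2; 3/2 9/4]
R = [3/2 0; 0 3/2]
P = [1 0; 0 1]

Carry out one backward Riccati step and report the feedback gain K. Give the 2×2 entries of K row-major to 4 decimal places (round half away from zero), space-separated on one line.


0.9425 -0.5048 1.0415 -1.0799

BᵀP = [-3.0000 2.0000; 2.0000 1.0000]
S = R + BᵀPB = [3/2 0; 0 3/2] + [13.0000 -4.0000; -4.0000 5.0000] = [14.5000 -4.0000; -4.0000 6.5000]
BᵀPA = [9.5000 -3.0000; 3.0000 -5.0000]
K = S⁻¹·BᵀPA = [0.9425 -0.5048; 1.0415 -1.0799]
A−BK = [0.2444 -0.3546; 1.0735 -0.9105]
AᵀP(A−BK) = [4.1717 -3.4649; -3.4649 3.0863]
P' = Q + AᵀP(A−BK) = [5.4217 -1.9649; -1.9649 5.3363]
tr(P') = 10.7580


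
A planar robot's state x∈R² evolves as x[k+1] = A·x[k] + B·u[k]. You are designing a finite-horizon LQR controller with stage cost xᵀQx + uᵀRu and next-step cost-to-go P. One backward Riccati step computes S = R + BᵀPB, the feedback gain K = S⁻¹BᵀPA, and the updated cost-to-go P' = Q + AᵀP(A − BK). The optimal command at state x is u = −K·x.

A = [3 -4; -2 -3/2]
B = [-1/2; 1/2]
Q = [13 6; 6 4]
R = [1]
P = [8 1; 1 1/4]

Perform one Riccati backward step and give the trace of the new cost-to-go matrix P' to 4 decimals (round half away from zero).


98.7073

BᵀP = [-3.5000 -0.3750]
S = R + BᵀPB = [1] + [1.5625] = [2.5625]
BᵀPA = [-9.7500 14.5625]
K = S⁻¹·BᵀPA = [-3.8049 5.6829]
A−BK = [1.0976 -1.1585; -0.0976 -4.3415]
AᵀP(A−BK) = [23.9024 -36.3415; -36.3415 57.8049]
P' = Q + AᵀP(A−BK) = [36.9024 -30.3415; -30.3415 61.8049]
tr(P') = 98.7073


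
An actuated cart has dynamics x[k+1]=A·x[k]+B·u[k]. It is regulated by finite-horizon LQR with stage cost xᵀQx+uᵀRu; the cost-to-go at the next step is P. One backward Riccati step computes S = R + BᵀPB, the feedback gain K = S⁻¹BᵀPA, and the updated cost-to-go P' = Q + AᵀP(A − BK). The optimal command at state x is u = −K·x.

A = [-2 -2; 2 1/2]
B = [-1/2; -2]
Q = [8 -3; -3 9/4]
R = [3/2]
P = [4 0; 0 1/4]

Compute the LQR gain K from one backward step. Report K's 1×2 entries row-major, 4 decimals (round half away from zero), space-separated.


BᵀP = [-2.0000 -0.5000]
S = R + BᵀPB = [3/2] + [2.0000] = [3.5000]
BᵀPA = [3.0000 3.7500]
K = S⁻¹·BᵀPA = [0.8571 1.0714]
A−BK = [-1.5714 -1.4643; 3.7143 2.6429]
AᵀP(A−BK) = [14.4286 13.0357; 13.0357 12.0446]
P' = Q + AᵀP(A−BK) = [22.4286 10.0357; 10.0357 14.2946]
tr(P') = 36.7232

0.8571 1.0714


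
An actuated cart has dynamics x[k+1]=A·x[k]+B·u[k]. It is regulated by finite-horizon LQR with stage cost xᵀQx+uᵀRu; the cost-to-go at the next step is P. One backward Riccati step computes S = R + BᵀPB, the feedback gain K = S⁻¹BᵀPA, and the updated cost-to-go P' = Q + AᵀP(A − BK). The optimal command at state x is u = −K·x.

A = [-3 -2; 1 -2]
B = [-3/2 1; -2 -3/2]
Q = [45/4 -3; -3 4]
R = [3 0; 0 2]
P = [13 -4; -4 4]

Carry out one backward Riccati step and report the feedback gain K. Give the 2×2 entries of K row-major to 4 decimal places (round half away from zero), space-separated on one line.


0.7499 1.0228 -1.6840 -0.2585

BᵀP = [-11.5000 -2.0000; 19.0000 -10.0000]
S = R + BᵀPB = [3 0; 0 2] + [21.2500 -8.5000; -8.5000 34.0000] = [24.2500 -8.5000; -8.5000 36.0000]
BᵀPA = [32.5000 27.0000; -67.0000 -18.0000]
K = S⁻¹·BᵀPA = [0.7499 1.0228; -1.6840 -0.2585]
A−BK = [-0.1911 -0.2073; -0.0262 -0.3422]
AᵀP(A−BK) = [7.7964 3.4393; 3.4393 3.7315]
P' = Q + AᵀP(A−BK) = [19.0464 0.4393; 0.4393 7.7315]
tr(P') = 26.7779


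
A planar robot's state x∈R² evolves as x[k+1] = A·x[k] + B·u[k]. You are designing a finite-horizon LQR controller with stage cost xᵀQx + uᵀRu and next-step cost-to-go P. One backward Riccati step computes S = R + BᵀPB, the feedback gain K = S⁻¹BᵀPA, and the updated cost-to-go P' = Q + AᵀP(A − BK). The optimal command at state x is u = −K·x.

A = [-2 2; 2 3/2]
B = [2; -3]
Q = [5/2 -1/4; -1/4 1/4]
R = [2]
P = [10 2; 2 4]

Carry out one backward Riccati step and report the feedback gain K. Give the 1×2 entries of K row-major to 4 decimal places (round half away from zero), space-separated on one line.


BᵀP = [14.0000 -8.0000]
S = R + BᵀPB = [2] + [52.0000] = [54.0000]
BᵀPA = [-44.0000 16.0000]
K = S⁻¹·BᵀPA = [-0.8148 0.2963]
A−BK = [-0.3704 1.4074; -0.4444 2.3889]
AᵀP(A−BK) = [4.1481 -12.9630; -12.9630 56.2593]
P' = Q + AᵀP(A−BK) = [6.6481 -13.2130; -13.2130 56.5093]
tr(P') = 63.1574

-0.8148 0.2963


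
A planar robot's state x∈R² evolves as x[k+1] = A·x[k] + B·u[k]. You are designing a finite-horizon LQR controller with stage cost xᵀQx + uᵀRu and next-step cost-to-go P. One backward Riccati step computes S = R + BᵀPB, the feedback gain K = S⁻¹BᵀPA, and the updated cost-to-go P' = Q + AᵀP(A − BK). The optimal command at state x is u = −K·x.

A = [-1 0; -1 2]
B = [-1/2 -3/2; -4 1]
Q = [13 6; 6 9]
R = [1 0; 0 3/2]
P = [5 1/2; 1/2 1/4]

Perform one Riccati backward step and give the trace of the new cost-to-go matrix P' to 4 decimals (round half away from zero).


22.7118

BᵀP = [-4.5000 -1.2500; -7.0000 -0.5000]
S = R + BᵀPB = [1 0; 0 3/2] + [7.2500 5.5000; 5.5000 10.0000] = [8.2500 5.5000; 5.5000 11.5000]
BᵀPA = [5.7500 -2.5000; 7.5000 -1.0000]
K = S⁻¹·BᵀPA = [0.3849 -0.3598; 0.4681 0.0851]
A−BK = [-0.1054 -0.0522; 0.0716 0.4758]
AᵀP(A−BK) = [0.5261 -0.0696; -0.0696 0.1857]
P' = Q + AᵀP(A−BK) = [13.5261 5.9304; 5.9304 9.1857]
tr(P') = 22.7118


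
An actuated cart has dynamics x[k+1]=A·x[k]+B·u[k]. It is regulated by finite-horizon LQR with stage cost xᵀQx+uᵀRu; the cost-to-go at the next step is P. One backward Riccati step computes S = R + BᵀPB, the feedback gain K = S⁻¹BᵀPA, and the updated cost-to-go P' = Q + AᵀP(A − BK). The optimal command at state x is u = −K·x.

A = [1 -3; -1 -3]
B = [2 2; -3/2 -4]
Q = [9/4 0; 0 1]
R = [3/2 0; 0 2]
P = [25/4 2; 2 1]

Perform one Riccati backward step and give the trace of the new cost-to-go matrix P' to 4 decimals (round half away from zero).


BᵀP = [9.5000 2.5000; 4.5000 0.0000]
S = R + BᵀPB = [3/2 0; 0 2] + [15.2500 9.0000; 9.0000 9.0000] = [16.7500 9.0000; 9.0000 11.0000]
BᵀPA = [7.0000 -36.0000; 4.5000 -13.5000]
K = S⁻¹·BᵀPA = [0.3535 -2.6586; 0.1199 0.9479]
A−BK = [0.0533 0.4213; 0.0097 -3.1961]
AᵀP(A−BK) = [0.2361 -1.4056; -1.4056 18.3378]
P' = Q + AᵀP(A−BK) = [2.4861 -1.4056; -1.4056 19.3378]
tr(P') = 21.8238

21.8238


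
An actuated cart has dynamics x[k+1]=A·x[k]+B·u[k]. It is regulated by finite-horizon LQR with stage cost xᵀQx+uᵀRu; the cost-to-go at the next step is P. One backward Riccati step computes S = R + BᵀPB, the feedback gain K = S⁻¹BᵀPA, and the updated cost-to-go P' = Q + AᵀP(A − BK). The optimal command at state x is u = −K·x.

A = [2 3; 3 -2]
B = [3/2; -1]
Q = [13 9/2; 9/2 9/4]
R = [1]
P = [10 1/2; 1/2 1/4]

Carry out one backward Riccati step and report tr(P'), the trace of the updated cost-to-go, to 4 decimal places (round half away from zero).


BᵀP = [14.5000 0.5000]
S = R + BᵀPB = [1] + [21.2500] = [22.2500]
BᵀPA = [30.5000 42.5000]
K = S⁻¹·BᵀPA = [1.3708 1.9101]
A−BK = [-0.0562 0.1348; 4.3708 -0.0899]
AᵀP(A−BK) = [6.4410 2.7416; 2.7416 3.8202]
P' = Q + AᵀP(A−BK) = [19.4410 7.2416; 7.2416 6.0702]
tr(P') = 25.5112

25.5112


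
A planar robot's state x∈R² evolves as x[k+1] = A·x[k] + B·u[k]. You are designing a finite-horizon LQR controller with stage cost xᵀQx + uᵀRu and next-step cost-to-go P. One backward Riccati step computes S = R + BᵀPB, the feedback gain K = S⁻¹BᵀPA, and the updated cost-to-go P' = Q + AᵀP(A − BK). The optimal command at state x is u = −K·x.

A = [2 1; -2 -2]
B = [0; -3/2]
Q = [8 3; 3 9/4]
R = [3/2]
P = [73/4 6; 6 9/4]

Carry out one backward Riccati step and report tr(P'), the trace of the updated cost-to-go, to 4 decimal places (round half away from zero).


BᵀP = [-9.0000 -3.3750]
S = R + BᵀPB = [3/2] + [5.0625] = [6.5625]
BᵀPA = [-11.2500 -2.2500]
K = S⁻¹·BᵀPA = [-1.7143 -0.3429]
A−BK = [2.0000 1.0000; -4.5714 -2.5143]
AᵀP(A−BK) = [14.7143 5.6429; 5.6429 2.4786]
P' = Q + AᵀP(A−BK) = [22.7143 8.6429; 8.6429 4.7286]
tr(P') = 27.4429

27.4429


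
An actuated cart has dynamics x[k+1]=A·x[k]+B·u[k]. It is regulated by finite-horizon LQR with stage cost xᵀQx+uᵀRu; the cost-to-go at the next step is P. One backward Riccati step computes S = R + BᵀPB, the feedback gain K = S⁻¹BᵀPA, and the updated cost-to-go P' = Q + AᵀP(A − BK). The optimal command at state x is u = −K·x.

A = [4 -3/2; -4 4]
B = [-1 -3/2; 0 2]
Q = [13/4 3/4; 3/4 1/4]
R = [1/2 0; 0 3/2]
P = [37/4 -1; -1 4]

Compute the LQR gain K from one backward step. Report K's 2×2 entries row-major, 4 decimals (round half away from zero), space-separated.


BᵀP = [-9.2500 1.0000; -15.8750 9.5000]
S = R + BᵀPB = [1/2 0; 0 3/2] + [9.2500 15.8750; 15.8750 42.8125] = [9.7500 15.8750; 15.8750 44.3125]
BᵀPA = [-41.0000 17.8750; -101.5000 61.8125]
K = S⁻¹·BᵀPA = [-1.1415 -1.0509; -1.8816 1.7714]
A−BK = [0.0361 0.1062; -0.2368 0.4572]
AᵀP(A−BK) = [6.2156 -4.7888; -4.7888 6.1023]
P' = Q + AᵀP(A−BK) = [9.4656 -4.0388; -4.0388 6.3523]
tr(P') = 15.8179

-1.1415 -1.0509 -1.8816 1.7714


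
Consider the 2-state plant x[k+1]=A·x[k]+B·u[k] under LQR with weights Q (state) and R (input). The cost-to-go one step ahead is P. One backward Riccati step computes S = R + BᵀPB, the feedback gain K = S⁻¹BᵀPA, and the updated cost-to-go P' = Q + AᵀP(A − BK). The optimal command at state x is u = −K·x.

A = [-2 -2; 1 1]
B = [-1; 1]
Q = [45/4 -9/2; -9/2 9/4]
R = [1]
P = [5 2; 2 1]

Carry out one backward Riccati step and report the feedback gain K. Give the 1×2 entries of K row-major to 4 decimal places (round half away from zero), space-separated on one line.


1.6667 1.6667

BᵀP = [-3.0000 -1.0000]
S = R + BᵀPB = [1] + [2.0000] = [3.0000]
BᵀPA = [5.0000 5.0000]
K = S⁻¹·BᵀPA = [1.6667 1.6667]
A−BK = [-0.3333 -0.3333; -0.6667 -0.6667]
AᵀP(A−BK) = [4.6667 4.6667; 4.6667 4.6667]
P' = Q + AᵀP(A−BK) = [15.9167 0.1667; 0.1667 6.9167]
tr(P') = 22.8333


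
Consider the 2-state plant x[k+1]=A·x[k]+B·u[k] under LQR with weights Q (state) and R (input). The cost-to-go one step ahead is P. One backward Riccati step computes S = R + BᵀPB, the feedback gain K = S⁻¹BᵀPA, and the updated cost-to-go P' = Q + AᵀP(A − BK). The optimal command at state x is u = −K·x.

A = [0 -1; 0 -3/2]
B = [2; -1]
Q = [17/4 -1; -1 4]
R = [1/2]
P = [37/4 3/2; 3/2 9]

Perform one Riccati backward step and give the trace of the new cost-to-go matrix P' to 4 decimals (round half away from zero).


BᵀP = [17.0000 -6.0000]
S = R + BᵀPB = [1/2] + [40.0000] = [40.5000]
BᵀPA = [0.0000 -8.0000]
K = S⁻¹·BᵀPA = [0.0000 -0.1975]
A−BK = [0.0000 -0.6049; 0.0000 -1.6975]
AᵀP(A−BK) = [0.0000 0.0000; 0.0000 32.4198]
P' = Q + AᵀP(A−BK) = [4.2500 -1.0000; -1.0000 36.4198]
tr(P') = 40.6698

40.6698


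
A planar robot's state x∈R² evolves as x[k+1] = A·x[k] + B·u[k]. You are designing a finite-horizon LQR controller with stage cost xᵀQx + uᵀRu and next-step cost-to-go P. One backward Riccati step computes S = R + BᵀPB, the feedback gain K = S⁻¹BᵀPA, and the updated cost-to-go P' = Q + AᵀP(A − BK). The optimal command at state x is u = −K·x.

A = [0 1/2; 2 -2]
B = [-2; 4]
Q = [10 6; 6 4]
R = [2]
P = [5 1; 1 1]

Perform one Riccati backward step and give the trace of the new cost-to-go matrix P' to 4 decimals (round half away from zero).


18.2955

BᵀP = [-6.0000 2.0000]
S = R + BᵀPB = [2] + [20.0000] = [22.0000]
BᵀPA = [4.0000 -7.0000]
K = S⁻¹·BᵀPA = [0.1818 -0.3182]
A−BK = [0.3636 -0.1364; 1.2727 -0.7273]
AᵀP(A−BK) = [3.2727 -1.7273; -1.7273 1.0227]
P' = Q + AᵀP(A−BK) = [13.2727 4.2727; 4.2727 5.0227]
tr(P') = 18.2955


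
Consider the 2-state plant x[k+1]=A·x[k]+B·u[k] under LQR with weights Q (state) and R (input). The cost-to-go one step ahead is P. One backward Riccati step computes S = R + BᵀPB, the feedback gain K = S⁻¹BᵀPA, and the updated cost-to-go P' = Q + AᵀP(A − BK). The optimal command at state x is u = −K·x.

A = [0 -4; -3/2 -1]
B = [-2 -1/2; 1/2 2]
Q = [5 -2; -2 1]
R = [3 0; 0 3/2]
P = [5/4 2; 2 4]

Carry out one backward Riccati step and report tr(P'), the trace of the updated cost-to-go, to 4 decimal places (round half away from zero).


14.1442

BᵀP = [-1.5000 -2.0000; 3.3750 7.0000]
S = R + BᵀPB = [3 0; 0 3/2] + [2.0000 -3.2500; -3.2500 12.3125] = [5.0000 -3.2500; -3.2500 13.8125]
BᵀPA = [3.0000 8.0000; -10.5000 -20.5000]
K = S⁻¹·BᵀPA = [0.1250 0.7500; -0.7308 -1.3077]
A−BK = [-0.1154 -3.1538; -0.1010 1.2404]
AᵀP(A−BK) = [0.9519 2.0192; 2.0192 7.1923]
P' = Q + AᵀP(A−BK) = [5.9519 0.0192; 0.0192 8.1923]
tr(P') = 14.1442


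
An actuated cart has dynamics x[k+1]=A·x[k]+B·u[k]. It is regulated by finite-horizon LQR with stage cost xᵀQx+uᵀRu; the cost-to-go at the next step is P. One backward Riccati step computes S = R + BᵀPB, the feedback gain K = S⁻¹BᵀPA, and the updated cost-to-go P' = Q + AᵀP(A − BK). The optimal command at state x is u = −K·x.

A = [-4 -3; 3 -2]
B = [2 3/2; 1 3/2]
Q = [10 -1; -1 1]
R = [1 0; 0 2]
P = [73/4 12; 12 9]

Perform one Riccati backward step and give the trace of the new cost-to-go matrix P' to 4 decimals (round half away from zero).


BᵀP = [48.5000 33.0000; 45.3750 31.5000]
S = R + BᵀPB = [1 0; 0 2] + [130.0000 122.2500; 122.2500 115.3125] = [131.0000 122.2500; 122.2500 117.3125]
BᵀPA = [-95.0000 -211.5000; -87.0000 -199.1250]
K = S⁻¹·BᵀPA = [-1.2035 -1.1080; 0.5126 -0.5427]
A−BK = [-2.3618 0.0302; 3.4347 -0.0779]
AᵀP(A−BK) = [15.2588 0.5201; 0.5201 1.8317]
P' = Q + AᵀP(A−BK) = [25.2588 -0.4799; -0.4799 2.8317]
tr(P') = 28.0905

28.0905


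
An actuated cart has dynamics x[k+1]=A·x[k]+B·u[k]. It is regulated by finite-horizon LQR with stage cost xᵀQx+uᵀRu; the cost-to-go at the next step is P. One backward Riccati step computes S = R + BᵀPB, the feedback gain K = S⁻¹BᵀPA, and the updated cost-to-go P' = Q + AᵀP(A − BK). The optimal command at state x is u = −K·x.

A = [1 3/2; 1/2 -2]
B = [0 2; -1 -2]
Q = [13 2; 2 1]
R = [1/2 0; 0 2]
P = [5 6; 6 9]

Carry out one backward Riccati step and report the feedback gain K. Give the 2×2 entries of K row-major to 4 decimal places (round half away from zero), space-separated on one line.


-1.2712 0.6102 0.2627 0.5339

BᵀP = [-6.0000 -9.0000; -2.0000 -6.0000]
S = R + BᵀPB = [1/2 0; 0 2] + [9.0000 6.0000; 6.0000 8.0000] = [9.5000 6.0000; 6.0000 10.0000]
BᵀPA = [-10.5000 9.0000; -5.0000 9.0000]
K = S⁻¹·BᵀPA = [-1.2712 0.6102; 0.2627 0.5339]
A−BK = [0.4746 0.4322; -0.2458 -0.3220]
AᵀP(A−BK) = [1.2161 0.0763; 0.0763 0.9534]
P' = Q + AᵀP(A−BK) = [14.2161 2.0763; 2.0763 1.9534]
tr(P') = 16.1695


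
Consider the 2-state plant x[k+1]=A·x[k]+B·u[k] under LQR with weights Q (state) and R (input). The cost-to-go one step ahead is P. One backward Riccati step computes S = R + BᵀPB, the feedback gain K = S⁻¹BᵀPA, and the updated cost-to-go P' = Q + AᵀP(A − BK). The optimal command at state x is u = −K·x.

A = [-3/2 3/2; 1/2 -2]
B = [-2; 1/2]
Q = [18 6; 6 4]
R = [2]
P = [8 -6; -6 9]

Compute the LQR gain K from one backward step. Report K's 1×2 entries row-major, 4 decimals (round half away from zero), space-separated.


0.7617 -1.2746

BᵀP = [-19.0000 16.5000]
S = R + BᵀPB = [2] + [46.2500] = [48.2500]
BᵀPA = [36.7500 -61.5000]
K = S⁻¹·BᵀPA = [0.7617 -1.2746]
A−BK = [0.0233 -1.0492; 0.1192 -1.3627]
AᵀP(A−BK) = [1.2591 -2.6580; -2.6580 11.6114]
P' = Q + AᵀP(A−BK) = [19.2591 3.3420; 3.3420 15.6114]
tr(P') = 34.8705


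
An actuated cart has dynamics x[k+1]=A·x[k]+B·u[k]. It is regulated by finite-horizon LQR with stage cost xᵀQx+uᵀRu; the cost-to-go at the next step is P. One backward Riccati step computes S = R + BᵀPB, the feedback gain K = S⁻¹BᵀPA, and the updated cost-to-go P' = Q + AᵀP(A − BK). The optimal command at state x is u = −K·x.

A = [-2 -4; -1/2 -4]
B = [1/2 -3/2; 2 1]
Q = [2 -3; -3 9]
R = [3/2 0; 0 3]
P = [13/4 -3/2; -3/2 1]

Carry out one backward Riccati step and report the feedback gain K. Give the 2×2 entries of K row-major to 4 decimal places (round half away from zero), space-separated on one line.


BᵀP = [-1.3750 1.2500; -6.3750 3.2500]
S = R + BᵀPB = [3/2 0; 0 3] + [1.8125 3.3125; 3.3125 12.8125] = [3.3125 3.3125; 3.3125 15.8125]
BᵀPA = [2.1250 0.5000; 11.1250 12.5000]
K = S⁻¹·BᵀPA = [-0.0785 -0.8091; 0.7200 0.9600]
A−BK = [-0.8808 -2.1555; -1.0630 -3.3419]
AᵀP(A−BK) = [2.4068 4.0392; 4.0392 8.4045]
P' = Q + AᵀP(A−BK) = [4.4068 1.0392; 1.0392 17.4045]
tr(P') = 21.8113

-0.0785 -0.8091 0.7200 0.9600


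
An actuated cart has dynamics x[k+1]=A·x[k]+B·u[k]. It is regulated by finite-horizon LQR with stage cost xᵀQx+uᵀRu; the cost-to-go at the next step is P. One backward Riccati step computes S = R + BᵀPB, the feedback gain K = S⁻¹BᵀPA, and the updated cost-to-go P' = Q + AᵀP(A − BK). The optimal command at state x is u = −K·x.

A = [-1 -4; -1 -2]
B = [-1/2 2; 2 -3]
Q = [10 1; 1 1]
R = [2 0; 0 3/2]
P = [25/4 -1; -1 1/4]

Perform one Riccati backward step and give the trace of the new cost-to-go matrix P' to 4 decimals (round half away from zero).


18.1658

BᵀP = [-5.1250 1.0000; 15.5000 -2.7500]
S = R + BᵀPB = [2 0; 0 3/2] + [4.5625 -13.2500; -13.2500 39.2500] = [6.5625 -13.2500; -13.2500 40.7500]
BᵀPA = [4.1250 18.5000; -12.7500 -56.5000]
K = S⁻¹·BᵀPA = [-0.0092 0.0572; -0.3159 -1.3679]
A−BK = [-0.3729 -1.2356; -1.9292 -6.2181]
AᵀP(A−BK) = [0.5105 1.8233; 1.8233 6.6552]
P' = Q + AᵀP(A−BK) = [10.5105 2.8233; 2.8233 7.6552]
tr(P') = 18.1658


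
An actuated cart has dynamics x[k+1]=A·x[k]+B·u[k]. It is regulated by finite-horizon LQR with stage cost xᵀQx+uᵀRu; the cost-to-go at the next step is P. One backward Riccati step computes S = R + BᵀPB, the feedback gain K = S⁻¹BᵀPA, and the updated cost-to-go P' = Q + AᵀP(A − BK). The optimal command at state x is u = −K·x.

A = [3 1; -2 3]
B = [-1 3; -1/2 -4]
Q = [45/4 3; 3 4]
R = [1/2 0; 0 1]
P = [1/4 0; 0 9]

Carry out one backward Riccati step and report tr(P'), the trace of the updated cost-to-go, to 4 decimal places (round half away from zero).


BᵀP = [-0.2500 -4.5000; 0.7500 -36.0000]
S = R + BᵀPB = [1/2 0; 0 1] + [2.5000 17.2500; 17.2500 146.2500] = [3.0000 17.2500; 17.2500 147.2500]
BᵀPA = [8.2500 -13.7500; 74.2500 -107.2500]
K = S⁻¹·BᵀPA = [-0.4577 -1.2111; 0.5579 -0.5865]
A−BK = [0.8687 1.5483; 0.0026 0.0485]
AᵀP(A−BK) = [0.6047 0.2874; 0.2874 1.6979]
P' = Q + AᵀP(A−BK) = [11.8547 3.2874; 3.2874 5.6979]
tr(P') = 17.5526

17.5526


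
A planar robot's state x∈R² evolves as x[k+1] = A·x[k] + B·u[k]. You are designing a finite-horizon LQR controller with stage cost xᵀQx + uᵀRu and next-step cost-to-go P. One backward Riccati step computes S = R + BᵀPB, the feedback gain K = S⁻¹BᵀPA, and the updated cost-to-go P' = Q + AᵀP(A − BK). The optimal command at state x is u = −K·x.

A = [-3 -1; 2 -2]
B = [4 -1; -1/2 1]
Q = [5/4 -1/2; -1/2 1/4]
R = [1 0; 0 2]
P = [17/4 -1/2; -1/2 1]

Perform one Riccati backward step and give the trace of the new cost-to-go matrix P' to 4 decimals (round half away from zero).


6.8856

BᵀP = [17.2500 -2.5000; -4.7500 1.5000]
S = R + BᵀPB = [1 0; 0 2] + [70.2500 -19.7500; -19.7500 6.2500] = [71.2500 -19.7500; -19.7500 8.2500]
BᵀPA = [-56.7500 -12.2500; 17.2500 1.7500]
K = S⁻¹·BᵀPA = [-0.6448 -0.3363; 0.5474 -0.5929]
A−BK = [0.1264 -0.2478; 1.1302 -1.5752]
AᵀP(A−BK) = [2.2174 -2.1062; -2.1062 3.1681]
P' = Q + AᵀP(A−BK) = [3.4674 -2.6062; -2.6062 3.4181]
tr(P') = 6.8856


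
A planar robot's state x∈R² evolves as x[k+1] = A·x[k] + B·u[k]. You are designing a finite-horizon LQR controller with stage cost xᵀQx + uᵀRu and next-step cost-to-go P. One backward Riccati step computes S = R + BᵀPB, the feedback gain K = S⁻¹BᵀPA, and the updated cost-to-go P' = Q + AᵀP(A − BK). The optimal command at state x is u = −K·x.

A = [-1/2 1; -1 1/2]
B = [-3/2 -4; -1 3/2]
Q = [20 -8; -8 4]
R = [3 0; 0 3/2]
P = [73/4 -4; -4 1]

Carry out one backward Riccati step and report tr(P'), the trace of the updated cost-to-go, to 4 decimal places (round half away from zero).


24.2670

BᵀP = [-23.3750 5.0000; -79.0000 17.5000]
S = R + BᵀPB = [3 0; 0 3/2] + [30.0625 101.0000; 101.0000 342.2500] = [33.0625 101.0000; 101.0000 343.7500]
BᵀPA = [6.6875 -20.8750; 22.0000 -70.2500]
K = S⁻¹·BᵀPA = [0.0660 -0.0692; 0.0446 -0.1840]
A−BK = [-0.2226 0.1601; -1.0009 0.7069]
AᵀP(A−BK) = [0.1398 -0.1135; -0.1135 0.1272]
P' = Q + AᵀP(A−BK) = [20.1398 -8.1135; -8.1135 4.1272]
tr(P') = 24.2670


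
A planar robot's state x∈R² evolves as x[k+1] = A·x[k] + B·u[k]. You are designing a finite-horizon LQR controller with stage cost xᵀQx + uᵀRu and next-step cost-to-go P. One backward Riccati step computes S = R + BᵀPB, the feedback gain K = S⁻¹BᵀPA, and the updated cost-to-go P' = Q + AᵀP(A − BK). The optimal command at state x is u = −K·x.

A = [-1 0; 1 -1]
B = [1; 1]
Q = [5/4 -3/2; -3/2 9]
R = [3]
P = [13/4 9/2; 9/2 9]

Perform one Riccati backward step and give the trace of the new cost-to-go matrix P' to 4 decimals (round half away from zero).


BᵀP = [7.7500 13.5000]
S = R + BᵀPB = [3] + [21.2500] = [24.2500]
BᵀPA = [5.7500 -13.5000]
K = S⁻¹·BᵀPA = [0.2371 -0.5567]
A−BK = [-1.2371 0.5567; 0.7629 -0.4433]
AᵀP(A−BK) = [1.8866 -1.2990; -1.2990 1.4845]
P' = Q + AᵀP(A−BK) = [3.1366 -2.7990; -2.7990 10.4845]
tr(P') = 13.6211

13.6211


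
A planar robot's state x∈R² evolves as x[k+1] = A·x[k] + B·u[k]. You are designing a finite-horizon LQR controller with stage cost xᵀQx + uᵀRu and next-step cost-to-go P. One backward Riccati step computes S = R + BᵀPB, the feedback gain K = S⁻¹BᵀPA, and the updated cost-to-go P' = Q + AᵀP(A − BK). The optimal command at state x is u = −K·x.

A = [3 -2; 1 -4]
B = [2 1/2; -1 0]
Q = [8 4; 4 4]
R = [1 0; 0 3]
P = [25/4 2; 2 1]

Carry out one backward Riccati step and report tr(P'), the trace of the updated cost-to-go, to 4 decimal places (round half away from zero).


BᵀP = [10.5000 3.0000; 3.1250 1.0000]
S = R + BᵀPB = [1 0; 0 3] + [18.0000 5.2500; 5.2500 1.5625] = [19.0000 5.2500; 5.2500 4.5625]
BᵀPA = [34.5000 -33.0000; 10.3750 -10.2500]
K = S⁻¹·BᵀPA = [1.7410 -1.6364; 0.2706 -0.3636]
A−BK = [-0.6173 1.4545; 2.7410 -5.6364]
AᵀP(A−BK) = [6.3774 -9.2727; -9.2727 15.2727]
P' = Q + AᵀP(A−BK) = [14.3774 -5.2727; -5.2727 19.2727]
tr(P') = 33.6501

33.6501


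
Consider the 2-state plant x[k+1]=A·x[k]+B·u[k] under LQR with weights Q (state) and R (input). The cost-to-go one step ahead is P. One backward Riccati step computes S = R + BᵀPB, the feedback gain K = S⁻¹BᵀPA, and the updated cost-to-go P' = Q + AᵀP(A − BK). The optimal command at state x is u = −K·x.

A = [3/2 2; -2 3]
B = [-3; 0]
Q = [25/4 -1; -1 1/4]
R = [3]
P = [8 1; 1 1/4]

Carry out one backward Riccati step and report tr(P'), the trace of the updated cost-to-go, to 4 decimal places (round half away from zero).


BᵀP = [-24.0000 -3.0000]
S = R + BᵀPB = [3] + [72.0000] = [75.0000]
BᵀPA = [-30.0000 -57.0000]
K = S⁻¹·BᵀPA = [-0.4000 -0.7600]
A−BK = [0.3000 -0.2800; -2.0000 3.0000]
AᵀP(A−BK) = [1.0000 0.2000; 0.2000 2.9300]
P' = Q + AᵀP(A−BK) = [7.2500 -0.8000; -0.8000 3.1800]
tr(P') = 10.4300

10.4300


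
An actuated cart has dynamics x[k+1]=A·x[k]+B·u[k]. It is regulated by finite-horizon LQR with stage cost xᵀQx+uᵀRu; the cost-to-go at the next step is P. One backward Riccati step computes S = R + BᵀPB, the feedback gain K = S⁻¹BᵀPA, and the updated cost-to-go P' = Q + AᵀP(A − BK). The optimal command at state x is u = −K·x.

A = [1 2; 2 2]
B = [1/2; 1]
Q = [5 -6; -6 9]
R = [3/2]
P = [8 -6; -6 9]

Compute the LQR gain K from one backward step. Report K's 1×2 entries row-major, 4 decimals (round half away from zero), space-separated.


BᵀP = [-2.0000 6.0000]
S = R + BᵀPB = [3/2] + [5.0000] = [6.5000]
BᵀPA = [10.0000 8.0000]
K = S⁻¹·BᵀPA = [1.5385 1.2308]
A−BK = [0.2308 1.3846; 0.4615 0.7692]
AᵀP(A−BK) = [4.6154 3.6923; 3.6923 10.1538]
P' = Q + AᵀP(A−BK) = [9.6154 -2.3077; -2.3077 19.1538]
tr(P') = 28.7692

1.5385 1.2308


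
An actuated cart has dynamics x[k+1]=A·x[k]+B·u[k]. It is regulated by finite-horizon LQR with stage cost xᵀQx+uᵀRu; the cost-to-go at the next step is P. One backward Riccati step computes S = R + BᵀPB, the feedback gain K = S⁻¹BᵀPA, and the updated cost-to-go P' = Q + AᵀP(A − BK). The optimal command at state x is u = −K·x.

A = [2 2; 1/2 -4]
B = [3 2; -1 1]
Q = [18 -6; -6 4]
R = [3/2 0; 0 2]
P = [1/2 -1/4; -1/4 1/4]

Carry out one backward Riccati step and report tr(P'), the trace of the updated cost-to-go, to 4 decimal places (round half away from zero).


25.0726

BᵀP = [1.7500 -1.0000; 0.7500 -0.2500]
S = R + BᵀPB = [3/2 0; 0 2] + [6.2500 2.5000; 2.5000 1.2500] = [7.7500 2.5000; 2.5000 3.2500]
BᵀPA = [3.0000 7.5000; 1.3750 2.5000]
K = S⁻¹·BᵀPA = [0.3333 0.9571; 0.1667 0.0330]
A−BK = [0.6667 -0.9373; 0.6667 -3.0759]
AᵀP(A−BK) = [0.3333 0.3333; 0.3333 2.7393]
P' = Q + AᵀP(A−BK) = [18.3333 -5.6667; -5.6667 6.7393]
tr(P') = 25.0726


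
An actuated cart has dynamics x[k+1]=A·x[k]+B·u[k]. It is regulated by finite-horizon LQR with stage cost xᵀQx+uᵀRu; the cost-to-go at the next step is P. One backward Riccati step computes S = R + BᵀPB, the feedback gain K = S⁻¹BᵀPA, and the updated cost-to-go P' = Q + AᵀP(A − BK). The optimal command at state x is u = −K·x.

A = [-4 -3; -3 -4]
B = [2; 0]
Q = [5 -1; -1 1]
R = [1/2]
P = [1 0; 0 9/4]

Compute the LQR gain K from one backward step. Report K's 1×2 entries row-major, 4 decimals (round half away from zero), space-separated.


BᵀP = [2.0000 0.0000]
S = R + BᵀPB = [1/2] + [4.0000] = [4.5000]
BᵀPA = [-8.0000 -6.0000]
K = S⁻¹·BᵀPA = [-1.7778 -1.3333]
A−BK = [-0.4444 -0.3333; -3.0000 -4.0000]
AᵀP(A−BK) = [22.0278 28.3333; 28.3333 37.0000]
P' = Q + AᵀP(A−BK) = [27.0278 27.3333; 27.3333 38.0000]
tr(P') = 65.0278

-1.7778 -1.3333


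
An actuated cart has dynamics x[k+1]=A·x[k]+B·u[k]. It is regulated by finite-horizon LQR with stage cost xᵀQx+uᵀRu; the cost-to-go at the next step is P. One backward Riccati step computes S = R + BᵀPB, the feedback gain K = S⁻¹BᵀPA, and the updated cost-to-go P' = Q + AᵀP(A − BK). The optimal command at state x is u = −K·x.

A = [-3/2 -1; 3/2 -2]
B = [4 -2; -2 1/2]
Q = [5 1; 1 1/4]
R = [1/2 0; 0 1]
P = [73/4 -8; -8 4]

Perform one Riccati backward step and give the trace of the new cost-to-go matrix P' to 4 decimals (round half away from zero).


7.4511

BᵀP = [89.0000 -40.0000; -40.5000 18.0000]
S = R + BᵀPB = [1/2 0; 0 1] + [436.0000 -198.0000; -198.0000 90.0000] = [436.5000 -198.0000; -198.0000 91.0000]
BᵀPA = [-193.5000 -9.0000; 87.7500 4.5000]
K = S⁻¹·BᵀPA = [-0.4522 0.1391; -0.0196 0.3522]
A−BK = [0.2696 -0.8522; 0.6054 -1.8978]
AᵀP(A−BK) = [0.2837 -0.6065; -0.6065 1.9174]
P' = Q + AᵀP(A−BK) = [5.2837 0.3935; 0.3935 2.1674]
tr(P') = 7.4511


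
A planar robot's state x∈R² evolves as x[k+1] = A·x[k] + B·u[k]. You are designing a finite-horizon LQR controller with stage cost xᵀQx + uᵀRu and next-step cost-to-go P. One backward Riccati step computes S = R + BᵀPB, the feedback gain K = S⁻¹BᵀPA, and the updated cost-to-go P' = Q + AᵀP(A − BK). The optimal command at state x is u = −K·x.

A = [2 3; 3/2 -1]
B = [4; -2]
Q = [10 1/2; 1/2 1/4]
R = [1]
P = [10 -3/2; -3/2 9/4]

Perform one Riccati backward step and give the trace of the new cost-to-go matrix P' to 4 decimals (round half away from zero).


BᵀP = [43.0000 -10.5000]
S = R + BᵀPB = [1] + [193.0000] = [194.0000]
BᵀPA = [70.2500 139.5000]
K = S⁻¹·BᵀPA = [0.3621 0.7191]
A−BK = [0.5515 0.1237; 2.2242 0.4381]
AᵀP(A−BK) = [10.6240 2.3602; 2.3602 0.9394]
P' = Q + AᵀP(A−BK) = [20.6240 2.8602; 2.8602 1.1894]
tr(P') = 21.8135

21.8135


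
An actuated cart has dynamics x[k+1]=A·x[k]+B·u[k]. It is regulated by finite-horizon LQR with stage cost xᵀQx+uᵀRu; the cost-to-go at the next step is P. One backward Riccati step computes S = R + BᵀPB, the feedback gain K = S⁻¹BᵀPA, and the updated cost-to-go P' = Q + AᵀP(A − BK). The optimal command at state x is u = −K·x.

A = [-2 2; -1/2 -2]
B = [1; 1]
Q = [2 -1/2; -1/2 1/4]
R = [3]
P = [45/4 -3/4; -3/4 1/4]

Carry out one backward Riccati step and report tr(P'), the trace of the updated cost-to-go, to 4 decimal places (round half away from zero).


BᵀP = [10.5000 -0.5000]
S = R + BᵀPB = [3] + [10.0000] = [13.0000]
BᵀPA = [-20.7500 22.0000]
K = S⁻¹·BᵀPA = [-1.5962 1.6923]
A−BK = [-0.4038 0.3077; 1.0962 -3.6923]
AᵀP(A−BK) = [10.4423 -11.8846; -11.8846 14.7692]
P' = Q + AᵀP(A−BK) = [12.4423 -12.3846; -12.3846 15.0192]
tr(P') = 27.4615

27.4615


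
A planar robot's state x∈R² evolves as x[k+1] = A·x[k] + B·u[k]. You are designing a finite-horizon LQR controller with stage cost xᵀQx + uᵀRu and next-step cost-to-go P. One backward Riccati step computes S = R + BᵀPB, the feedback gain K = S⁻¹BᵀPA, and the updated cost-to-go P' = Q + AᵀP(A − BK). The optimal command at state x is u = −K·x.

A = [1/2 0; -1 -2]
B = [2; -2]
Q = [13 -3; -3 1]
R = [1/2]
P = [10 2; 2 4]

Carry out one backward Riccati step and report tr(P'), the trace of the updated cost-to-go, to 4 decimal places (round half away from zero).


29.3642

BᵀP = [16.0000 -4.0000]
S = R + BᵀPB = [1/2] + [40.0000] = [40.5000]
BᵀPA = [12.0000 8.0000]
K = S⁻¹·BᵀPA = [0.2963 0.1975]
A−BK = [-0.0926 -0.3951; -0.4074 -1.6049]
AᵀP(A−BK) = [0.9444 3.6296; 3.6296 14.4198]
P' = Q + AᵀP(A−BK) = [13.9444 0.6296; 0.6296 15.4198]
tr(P') = 29.3642


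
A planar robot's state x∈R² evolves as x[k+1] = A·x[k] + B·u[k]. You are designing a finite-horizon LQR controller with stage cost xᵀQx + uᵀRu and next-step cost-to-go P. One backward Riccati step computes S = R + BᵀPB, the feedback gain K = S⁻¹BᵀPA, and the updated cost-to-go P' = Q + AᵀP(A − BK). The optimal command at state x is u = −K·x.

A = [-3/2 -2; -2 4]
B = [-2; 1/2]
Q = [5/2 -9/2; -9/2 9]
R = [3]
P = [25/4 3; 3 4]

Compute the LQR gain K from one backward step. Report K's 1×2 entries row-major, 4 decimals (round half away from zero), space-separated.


BᵀP = [-11.0000 -4.0000]
S = R + BᵀPB = [3] + [20.0000] = [23.0000]
BᵀPA = [24.5000 6.0000]
K = S⁻¹·BᵀPA = [1.0652 0.2609]
A−BK = [0.6304 -1.4783; -2.5326 3.8696]
AᵀP(A−BK) = [21.9647 -25.6413; -25.6413 39.4348]
P' = Q + AᵀP(A−BK) = [24.4647 -30.1413; -30.1413 48.4348]
tr(P') = 72.8995

1.0652 0.2609


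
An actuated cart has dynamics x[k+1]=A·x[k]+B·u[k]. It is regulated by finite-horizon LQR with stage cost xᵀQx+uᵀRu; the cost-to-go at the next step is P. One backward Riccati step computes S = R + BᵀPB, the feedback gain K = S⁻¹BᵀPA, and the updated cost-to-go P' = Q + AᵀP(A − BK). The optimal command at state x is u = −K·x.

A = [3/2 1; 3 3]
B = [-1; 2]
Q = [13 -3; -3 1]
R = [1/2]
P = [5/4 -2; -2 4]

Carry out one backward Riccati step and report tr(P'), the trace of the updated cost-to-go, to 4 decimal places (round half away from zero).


17.2633

BᵀP = [-5.2500 10.0000]
S = R + BᵀPB = [1/2] + [25.2500] = [25.7500]
BᵀPA = [22.1250 24.7500]
K = S⁻¹·BᵀPA = [0.8592 0.9612]
A−BK = [2.3592 1.9612; 1.2816 1.0777]
AᵀP(A−BK) = [1.8022 1.6092; 1.6092 1.4612]
P' = Q + AᵀP(A−BK) = [14.8022 -1.3908; -1.3908 2.4612]
tr(P') = 17.2633


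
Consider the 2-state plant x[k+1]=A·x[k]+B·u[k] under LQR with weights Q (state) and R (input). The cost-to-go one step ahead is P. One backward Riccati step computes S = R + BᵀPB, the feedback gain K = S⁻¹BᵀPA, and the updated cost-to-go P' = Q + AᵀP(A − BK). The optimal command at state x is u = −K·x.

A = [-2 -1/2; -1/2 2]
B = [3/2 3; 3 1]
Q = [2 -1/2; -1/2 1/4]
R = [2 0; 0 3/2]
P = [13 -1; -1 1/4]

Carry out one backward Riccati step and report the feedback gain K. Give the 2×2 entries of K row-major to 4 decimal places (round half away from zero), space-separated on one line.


-0.1050 0.2464 -0.6165 -0.3238

BᵀP = [16.5000 -0.7500; 38.0000 -2.7500]
S = R + BᵀPB = [2 0; 0 3/2] + [22.5000 48.7500; 48.7500 111.2500] = [24.5000 48.7500; 48.7500 112.7500]
BᵀPA = [-32.6250 -9.7500; -74.6250 -24.5000]
K = S⁻¹·BᵀPA = [-0.1050 0.2464; -0.6165 -0.3238]
A−BK = [0.0069 0.1019; 0.4314 1.5846]
AᵀP(A−BK) = [0.6333 0.3729; 0.3729 0.7185]
P' = Q + AᵀP(A−BK) = [2.6333 -0.1271; -0.1271 0.9685]
tr(P') = 3.6018


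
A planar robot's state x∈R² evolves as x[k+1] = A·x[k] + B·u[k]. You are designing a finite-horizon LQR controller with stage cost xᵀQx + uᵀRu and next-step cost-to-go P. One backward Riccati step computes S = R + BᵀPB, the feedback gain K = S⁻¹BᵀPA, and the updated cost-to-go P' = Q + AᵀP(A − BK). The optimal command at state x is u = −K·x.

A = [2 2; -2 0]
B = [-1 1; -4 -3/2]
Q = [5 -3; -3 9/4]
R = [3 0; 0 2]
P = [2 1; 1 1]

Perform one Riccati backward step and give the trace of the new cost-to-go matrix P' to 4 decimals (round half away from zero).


11.9239

BᵀP = [-6.0000 -5.0000; 0.5000 -0.5000]
S = R + BᵀPB = [3 0; 0 2] + [26.0000 1.5000; 1.5000 1.2500] = [29.0000 1.5000; 1.5000 3.2500]
BᵀPA = [-2.0000 -12.0000; 2.0000 1.0000]
K = S⁻¹·BᵀPA = [-0.1033 -0.4402; 0.6630 0.5109]
A−BK = [1.2337 1.0489; -1.4185 -0.9946]
AᵀP(A−BK) = [2.4674 2.0978; 2.0978 2.2065]
P' = Q + AᵀP(A−BK) = [7.4674 -0.9022; -0.9022 4.4565]
tr(P') = 11.9239
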